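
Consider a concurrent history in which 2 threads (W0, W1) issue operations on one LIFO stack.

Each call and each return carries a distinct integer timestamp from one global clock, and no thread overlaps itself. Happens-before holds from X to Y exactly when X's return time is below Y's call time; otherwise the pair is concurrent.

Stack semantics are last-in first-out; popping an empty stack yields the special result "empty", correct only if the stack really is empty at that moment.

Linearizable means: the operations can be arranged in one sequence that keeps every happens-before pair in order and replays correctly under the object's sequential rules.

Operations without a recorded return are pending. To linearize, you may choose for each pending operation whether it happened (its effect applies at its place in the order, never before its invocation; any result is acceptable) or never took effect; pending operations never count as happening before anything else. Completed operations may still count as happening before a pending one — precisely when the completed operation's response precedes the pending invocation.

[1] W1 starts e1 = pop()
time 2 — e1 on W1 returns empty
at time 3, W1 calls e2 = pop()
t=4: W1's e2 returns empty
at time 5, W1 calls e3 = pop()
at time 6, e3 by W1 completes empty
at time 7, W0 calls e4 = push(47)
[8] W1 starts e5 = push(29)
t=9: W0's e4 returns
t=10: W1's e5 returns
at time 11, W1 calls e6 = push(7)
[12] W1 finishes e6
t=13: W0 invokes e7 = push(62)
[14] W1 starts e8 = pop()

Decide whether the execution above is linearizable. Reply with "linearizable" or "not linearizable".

linearizable

a witness: e1, e2, e3, e4, e5, e6
1. e1 pop() → empty, leaving stack <>
2. e2 pop() → empty, leaving stack <>
3. e3 pop() → empty, leaving stack <>
4. e4 push(47), leaving stack <47>
5. e5 push(29), leaving stack <47,29>
6. e6 push(7), leaving stack <47,29,7>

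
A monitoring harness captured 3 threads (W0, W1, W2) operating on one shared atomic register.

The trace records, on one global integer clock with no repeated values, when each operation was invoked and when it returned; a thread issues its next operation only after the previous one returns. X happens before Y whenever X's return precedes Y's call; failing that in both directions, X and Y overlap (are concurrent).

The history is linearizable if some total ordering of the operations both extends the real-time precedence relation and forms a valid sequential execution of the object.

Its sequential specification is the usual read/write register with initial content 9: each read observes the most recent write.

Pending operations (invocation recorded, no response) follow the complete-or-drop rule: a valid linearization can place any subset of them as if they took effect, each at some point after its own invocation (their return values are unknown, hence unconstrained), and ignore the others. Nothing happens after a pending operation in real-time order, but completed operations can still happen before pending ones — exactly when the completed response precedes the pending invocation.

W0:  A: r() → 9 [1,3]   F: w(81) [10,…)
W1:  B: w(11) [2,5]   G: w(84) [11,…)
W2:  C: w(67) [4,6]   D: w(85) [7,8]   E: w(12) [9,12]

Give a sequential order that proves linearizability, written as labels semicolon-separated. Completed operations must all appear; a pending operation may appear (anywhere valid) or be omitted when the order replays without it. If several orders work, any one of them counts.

A; B; C; D; E

1. A r() → 9, leaving value 9
2. B w(11), leaving value 11
3. C w(67), leaving value 67
4. D w(85), leaving value 85
5. E w(12), leaving value 12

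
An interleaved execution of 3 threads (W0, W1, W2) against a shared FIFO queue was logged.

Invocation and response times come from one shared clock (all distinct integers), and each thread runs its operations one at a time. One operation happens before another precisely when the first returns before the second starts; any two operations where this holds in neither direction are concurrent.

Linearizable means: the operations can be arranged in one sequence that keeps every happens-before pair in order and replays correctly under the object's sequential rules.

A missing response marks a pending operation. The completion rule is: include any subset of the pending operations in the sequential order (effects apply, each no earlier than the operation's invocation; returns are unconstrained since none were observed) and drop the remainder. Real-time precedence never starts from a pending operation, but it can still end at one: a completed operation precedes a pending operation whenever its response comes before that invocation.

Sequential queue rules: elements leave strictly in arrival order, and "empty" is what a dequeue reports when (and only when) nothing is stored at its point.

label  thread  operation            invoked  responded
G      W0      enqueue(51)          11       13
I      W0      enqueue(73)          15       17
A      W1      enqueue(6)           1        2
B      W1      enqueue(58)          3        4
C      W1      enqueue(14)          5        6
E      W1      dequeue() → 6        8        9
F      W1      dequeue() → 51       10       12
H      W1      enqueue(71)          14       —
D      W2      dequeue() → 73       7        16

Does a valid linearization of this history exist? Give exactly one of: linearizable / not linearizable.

events 1..11 are fine; event 12 — the response of F at time 12 — makes the prefix non-linearizable
one real-time candidate order over the 5 completed operations — the FIFO queue replay rejects it
no completion choice of the 2 pending operations (D, G) rescues it — every subset was tried
one such order, A, B, C, E, F (pending dropped), breaks at step 5 where F dequeue() → 51 is illegal

not linearizable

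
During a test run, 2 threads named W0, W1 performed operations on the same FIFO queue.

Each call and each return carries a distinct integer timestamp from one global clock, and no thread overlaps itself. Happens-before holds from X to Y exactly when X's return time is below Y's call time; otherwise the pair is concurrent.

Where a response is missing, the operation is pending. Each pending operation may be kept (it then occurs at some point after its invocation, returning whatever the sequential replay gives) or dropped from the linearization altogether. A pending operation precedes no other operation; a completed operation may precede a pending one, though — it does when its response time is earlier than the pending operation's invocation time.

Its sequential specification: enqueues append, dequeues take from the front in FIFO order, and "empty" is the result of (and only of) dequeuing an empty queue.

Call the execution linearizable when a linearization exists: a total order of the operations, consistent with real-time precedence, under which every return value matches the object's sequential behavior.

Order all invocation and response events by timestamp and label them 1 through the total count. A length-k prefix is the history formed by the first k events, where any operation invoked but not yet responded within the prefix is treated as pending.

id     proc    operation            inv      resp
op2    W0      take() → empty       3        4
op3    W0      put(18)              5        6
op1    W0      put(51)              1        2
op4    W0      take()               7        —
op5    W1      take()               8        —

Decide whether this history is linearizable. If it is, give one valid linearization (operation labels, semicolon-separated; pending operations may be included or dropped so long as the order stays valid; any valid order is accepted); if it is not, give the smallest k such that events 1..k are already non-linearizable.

the violation lands at event 4, op2's response at time 4: events 1..3 linearize, events 1..4 do not
the completed operations (2 total) allow one real-time order; the FIFO queue replay rejects it
one such order, op1, op2, breaks at step 2 where op2 take() → empty is illegal

not linearizable — minimal violating prefix: 4 events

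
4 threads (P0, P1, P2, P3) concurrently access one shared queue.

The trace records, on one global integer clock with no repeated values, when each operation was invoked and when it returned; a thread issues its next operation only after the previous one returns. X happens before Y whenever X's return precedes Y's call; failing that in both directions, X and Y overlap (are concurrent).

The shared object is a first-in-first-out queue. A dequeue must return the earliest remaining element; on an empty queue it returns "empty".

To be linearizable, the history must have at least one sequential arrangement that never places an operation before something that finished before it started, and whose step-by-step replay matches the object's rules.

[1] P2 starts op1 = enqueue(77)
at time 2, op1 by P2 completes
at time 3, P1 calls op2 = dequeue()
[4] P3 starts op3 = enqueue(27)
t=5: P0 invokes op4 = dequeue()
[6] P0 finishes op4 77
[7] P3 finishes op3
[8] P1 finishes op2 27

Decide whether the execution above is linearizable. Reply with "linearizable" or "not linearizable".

linearizable

one valid linearization: op1, op3, op4, op2
1. op1 enqueue(77), leaving queue <77>
2. op3 enqueue(27), leaving queue <77,27>
3. op4 dequeue() → 77, leaving queue <27>
4. op2 dequeue() → 27, leaving queue <>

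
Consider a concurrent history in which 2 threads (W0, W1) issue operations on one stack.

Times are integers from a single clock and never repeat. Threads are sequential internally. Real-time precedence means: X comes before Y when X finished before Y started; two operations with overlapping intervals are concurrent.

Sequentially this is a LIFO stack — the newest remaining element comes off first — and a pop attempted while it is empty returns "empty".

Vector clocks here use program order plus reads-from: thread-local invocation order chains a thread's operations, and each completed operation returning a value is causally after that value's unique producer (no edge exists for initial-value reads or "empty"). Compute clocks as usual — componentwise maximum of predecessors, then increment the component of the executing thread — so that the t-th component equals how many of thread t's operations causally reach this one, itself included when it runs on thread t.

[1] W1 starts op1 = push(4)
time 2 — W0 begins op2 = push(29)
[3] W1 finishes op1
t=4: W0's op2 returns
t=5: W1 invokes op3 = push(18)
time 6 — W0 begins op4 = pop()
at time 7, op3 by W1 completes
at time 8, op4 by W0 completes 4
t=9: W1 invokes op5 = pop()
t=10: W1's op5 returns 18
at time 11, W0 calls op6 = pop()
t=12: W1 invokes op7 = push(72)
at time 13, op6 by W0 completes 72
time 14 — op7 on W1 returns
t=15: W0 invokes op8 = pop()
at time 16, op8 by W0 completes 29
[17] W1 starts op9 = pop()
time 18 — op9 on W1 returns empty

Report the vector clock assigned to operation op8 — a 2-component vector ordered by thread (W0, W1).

VC(op1, invoked at 1): no causal predecessors; +1 on W1 → (0, 1)
VC(op2, invoked at 2): no causal predecessors; +1 on W0 → (1, 0)
VC(op3, invoked at 5): max of VC(op1)=(0, 1), then +1 on thread W1 → (0, 2)
VC(op5, invoked at 9): max of VC(op3)=(0, 2), then +1 on thread W1 → (0, 3)
VC(op4, invoked at 6): max of VC(op1)=(0, 1), VC(op2)=(1, 0), then +1 on thread W0 → (2, 1)
VC(op7, invoked at 12): max of VC(op5)=(0, 3), then +1 on thread W1 → (0, 4)
VC(op9, invoked at 17): max of VC(op7)=(0, 4), then +1 on thread W1 → (0, 5)
VC(op6, invoked at 11): max of VC(op4)=(2, 1), VC(op7)=(0, 4), then +1 on thread W0 → (3, 4)
VC(op8, invoked at 15): max of VC(op2)=(1, 0), VC(op6)=(3, 4), then +1 on thread W0 → (4, 4)
target: VC(op8) = (4, 4)

(4, 4)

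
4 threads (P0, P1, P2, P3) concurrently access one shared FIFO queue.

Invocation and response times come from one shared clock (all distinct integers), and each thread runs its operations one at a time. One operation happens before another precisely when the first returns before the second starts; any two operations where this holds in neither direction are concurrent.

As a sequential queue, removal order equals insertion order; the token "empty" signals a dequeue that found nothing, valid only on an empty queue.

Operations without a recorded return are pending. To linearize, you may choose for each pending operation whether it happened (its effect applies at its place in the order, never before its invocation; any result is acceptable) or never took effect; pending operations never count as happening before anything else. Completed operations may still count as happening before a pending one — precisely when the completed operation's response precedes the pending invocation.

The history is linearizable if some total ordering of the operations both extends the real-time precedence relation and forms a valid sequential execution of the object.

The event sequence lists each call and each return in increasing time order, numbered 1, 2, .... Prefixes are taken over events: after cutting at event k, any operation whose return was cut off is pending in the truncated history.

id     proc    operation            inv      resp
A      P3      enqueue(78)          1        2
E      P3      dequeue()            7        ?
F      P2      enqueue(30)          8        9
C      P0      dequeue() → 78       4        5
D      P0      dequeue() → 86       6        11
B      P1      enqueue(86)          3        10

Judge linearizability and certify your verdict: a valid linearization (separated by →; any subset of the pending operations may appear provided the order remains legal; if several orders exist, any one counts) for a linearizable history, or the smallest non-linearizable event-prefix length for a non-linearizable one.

step 1: A enqueue(78) — queue <78>
step 2: B enqueue(86) — queue <78,86>
step 3: C dequeue() → 78 — queue <86>
step 4: D dequeue() → 86 — queue <>
step 5: E dequeue() (pending, included) — queue <>
step 6: F enqueue(30) — queue <30>

linearizable — witness: A → B → C → D → E → F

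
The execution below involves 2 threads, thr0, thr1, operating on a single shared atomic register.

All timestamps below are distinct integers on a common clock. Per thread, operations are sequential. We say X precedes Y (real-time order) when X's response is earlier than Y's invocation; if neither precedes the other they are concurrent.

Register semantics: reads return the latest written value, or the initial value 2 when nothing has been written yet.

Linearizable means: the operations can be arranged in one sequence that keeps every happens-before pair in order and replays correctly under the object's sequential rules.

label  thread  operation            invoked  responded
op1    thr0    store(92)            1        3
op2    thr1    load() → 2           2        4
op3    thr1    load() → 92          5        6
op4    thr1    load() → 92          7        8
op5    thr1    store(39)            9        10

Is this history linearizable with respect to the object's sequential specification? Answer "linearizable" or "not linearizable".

a witness: op2, op1, op3, op4, op5
1. op2 load() → 2, leaving value 2
2. op1 store(92), leaving value 92
3. op3 load() → 92, leaving value 92
4. op4 load() → 92, leaving value 92
5. op5 store(39), leaving value 39

linearizable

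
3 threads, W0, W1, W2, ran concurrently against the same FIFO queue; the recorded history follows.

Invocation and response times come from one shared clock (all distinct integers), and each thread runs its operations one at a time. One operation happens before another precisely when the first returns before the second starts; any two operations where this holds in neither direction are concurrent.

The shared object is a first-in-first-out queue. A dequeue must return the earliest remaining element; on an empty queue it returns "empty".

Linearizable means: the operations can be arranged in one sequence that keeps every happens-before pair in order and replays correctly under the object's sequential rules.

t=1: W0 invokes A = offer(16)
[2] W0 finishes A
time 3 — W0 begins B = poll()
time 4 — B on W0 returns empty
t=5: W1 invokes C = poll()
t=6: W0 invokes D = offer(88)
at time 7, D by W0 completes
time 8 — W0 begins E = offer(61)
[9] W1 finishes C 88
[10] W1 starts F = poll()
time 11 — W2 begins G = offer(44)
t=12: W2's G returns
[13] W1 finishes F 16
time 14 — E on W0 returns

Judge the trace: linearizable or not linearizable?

events 1..3 are fine; event 4 — the response of B at time 4 — makes the prefix non-linearizable
the completed operations (2 total) allow one real-time order; the FIFO queue replay rejects it
one such order, A, B, breaks at step 2 where B poll() → empty is illegal

not linearizable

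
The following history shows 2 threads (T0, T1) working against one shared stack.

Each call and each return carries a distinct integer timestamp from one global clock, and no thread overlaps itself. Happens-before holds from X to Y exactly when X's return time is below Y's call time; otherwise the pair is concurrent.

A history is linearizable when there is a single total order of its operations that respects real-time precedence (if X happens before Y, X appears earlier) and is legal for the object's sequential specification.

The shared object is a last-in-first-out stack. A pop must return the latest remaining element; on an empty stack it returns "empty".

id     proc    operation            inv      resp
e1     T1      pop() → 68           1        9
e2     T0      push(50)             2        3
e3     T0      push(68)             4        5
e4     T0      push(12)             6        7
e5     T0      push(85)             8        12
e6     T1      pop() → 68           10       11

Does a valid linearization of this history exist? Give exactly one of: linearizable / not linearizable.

not linearizable

already the first 11 events (up to e6's response at time 11) admit no linearization; the first 10 still do
the 5 completed operations admit 4 real-time orders; each fails the stack replay
completion choices over the 1 pending operation (e5) were checked; none helps
one such order, e1, e2, e3, e4, e6 (pending dropped), breaks at step 1 where e1 pop() → 68 is illegal
one such order, e2, e1, e3, e4, e6 (pending dropped), breaks at step 2 where e1 pop() → 68 is illegal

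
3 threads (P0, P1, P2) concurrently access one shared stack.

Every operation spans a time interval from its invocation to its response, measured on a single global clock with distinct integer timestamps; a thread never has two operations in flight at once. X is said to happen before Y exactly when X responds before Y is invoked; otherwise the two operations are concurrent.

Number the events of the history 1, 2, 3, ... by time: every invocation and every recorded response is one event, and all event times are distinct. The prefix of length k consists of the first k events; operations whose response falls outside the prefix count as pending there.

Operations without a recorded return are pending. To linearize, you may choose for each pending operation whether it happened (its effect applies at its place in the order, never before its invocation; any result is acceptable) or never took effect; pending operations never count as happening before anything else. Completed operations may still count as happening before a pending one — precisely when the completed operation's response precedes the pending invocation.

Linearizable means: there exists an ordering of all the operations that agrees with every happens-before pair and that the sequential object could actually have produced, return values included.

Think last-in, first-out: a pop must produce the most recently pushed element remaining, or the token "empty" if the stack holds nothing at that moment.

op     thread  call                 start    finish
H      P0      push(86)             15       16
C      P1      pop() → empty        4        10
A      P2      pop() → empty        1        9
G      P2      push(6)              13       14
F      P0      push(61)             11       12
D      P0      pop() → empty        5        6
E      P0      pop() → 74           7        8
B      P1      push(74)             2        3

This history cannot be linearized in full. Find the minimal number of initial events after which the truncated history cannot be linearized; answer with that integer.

events 1..7 are linearizable; a witness order is A, B, C, D:
after step 1 (A pop() (pending, included)): stack <>
after step 2 (B push(74)): stack <74>
after step 3 (C pop() (pending, included)): stack <>
after step 4 (D pop() → empty): stack <>
event 8 — E's response, time 8 — after it, nothing linearizes
no escape via the 2 pending operations (A, C): every completion choice fails
e.g. B, D, E (pending dropped): illegal at step 2, since D pop() → empty cannot apply there

8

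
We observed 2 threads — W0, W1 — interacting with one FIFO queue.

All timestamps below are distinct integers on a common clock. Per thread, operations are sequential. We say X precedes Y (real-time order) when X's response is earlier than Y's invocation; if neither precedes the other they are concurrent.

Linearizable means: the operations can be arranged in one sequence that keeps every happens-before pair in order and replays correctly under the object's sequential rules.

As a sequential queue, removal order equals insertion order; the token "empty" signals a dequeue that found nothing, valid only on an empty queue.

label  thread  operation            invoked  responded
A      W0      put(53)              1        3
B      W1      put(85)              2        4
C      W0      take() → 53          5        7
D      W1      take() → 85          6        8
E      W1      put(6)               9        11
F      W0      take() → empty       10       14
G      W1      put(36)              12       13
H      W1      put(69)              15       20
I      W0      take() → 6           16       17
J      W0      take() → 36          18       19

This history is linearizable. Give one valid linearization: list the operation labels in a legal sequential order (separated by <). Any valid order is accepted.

A < B < C < D < F < E < G < H < I < J

after step 1 (A put(53)): queue <53>
after step 2 (B put(85)): queue <53,85>
after step 3 (C take() → 53): queue <85>
after step 4 (D take() → 85): queue <>
after step 5 (F take() → empty): queue <>
after step 6 (E put(6)): queue <6>
after step 7 (G put(36)): queue <6,36>
after step 8 (H put(69)): queue <6,36,69>
after step 9 (I take() → 6): queue <36,69>
after step 10 (J take() → 36): queue <69>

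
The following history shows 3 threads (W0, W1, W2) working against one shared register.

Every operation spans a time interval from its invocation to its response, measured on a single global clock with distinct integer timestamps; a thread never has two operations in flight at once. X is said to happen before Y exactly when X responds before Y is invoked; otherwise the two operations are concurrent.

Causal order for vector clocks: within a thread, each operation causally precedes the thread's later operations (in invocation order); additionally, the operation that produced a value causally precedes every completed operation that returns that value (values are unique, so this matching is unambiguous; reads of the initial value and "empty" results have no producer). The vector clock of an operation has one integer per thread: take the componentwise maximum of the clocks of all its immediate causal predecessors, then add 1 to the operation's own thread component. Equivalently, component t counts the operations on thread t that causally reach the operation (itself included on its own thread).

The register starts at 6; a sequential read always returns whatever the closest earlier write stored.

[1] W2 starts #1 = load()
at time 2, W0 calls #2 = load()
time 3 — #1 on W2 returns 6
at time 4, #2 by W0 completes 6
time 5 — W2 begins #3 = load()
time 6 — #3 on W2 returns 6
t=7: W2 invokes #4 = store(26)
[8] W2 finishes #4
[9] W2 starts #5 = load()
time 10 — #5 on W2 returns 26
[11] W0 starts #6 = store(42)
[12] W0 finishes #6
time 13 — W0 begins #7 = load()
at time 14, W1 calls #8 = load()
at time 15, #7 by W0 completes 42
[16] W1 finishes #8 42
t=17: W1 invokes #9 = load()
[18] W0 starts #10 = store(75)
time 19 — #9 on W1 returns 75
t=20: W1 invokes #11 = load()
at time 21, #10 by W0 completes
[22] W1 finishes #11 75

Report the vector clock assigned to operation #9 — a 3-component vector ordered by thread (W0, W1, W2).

(4, 2, 0)

invoked at 1, #1 has no predecessors; its own W2 bump gives (0, 0, 1)
invoked at 2, #2 has no predecessors; its own W0 bump gives (1, 0, 0)
from VC(#1)=(0, 0, 1), #3 (invoked 5) maxes components and bumps W2 → (0, 0, 2)
from VC(#2)=(1, 0, 0), #6 (invoked 11) maxes components and bumps W0 → (2, 0, 0)
from VC(#3)=(0, 0, 2), #4 (invoked 7) maxes components and bumps W2 → (0, 0, 3)
from VC(#6)=(2, 0, 0), #8 (invoked 14) maxes components and bumps W1 → (2, 1, 0)
from VC(#6)=(2, 0, 0), #7 (invoked 13) maxes components and bumps W0 → (3, 0, 0)
from VC(#4)=(0, 0, 3), #5 (invoked 9) maxes components and bumps W2 → (0, 0, 4)
from VC(#7)=(3, 0, 0), #10 (invoked 18) maxes components and bumps W0 → (4, 0, 0)
from VC(#8)=(2, 1, 0), VC(#10)=(4, 0, 0), #9 (invoked 17) maxes components and bumps W1 → (4, 2, 0)
from VC(#9)=(4, 2, 0), VC(#10)=(4, 0, 0), #11 (invoked 20) maxes components and bumps W1 → (4, 3, 0)
target: VC(#9) = (4, 2, 0)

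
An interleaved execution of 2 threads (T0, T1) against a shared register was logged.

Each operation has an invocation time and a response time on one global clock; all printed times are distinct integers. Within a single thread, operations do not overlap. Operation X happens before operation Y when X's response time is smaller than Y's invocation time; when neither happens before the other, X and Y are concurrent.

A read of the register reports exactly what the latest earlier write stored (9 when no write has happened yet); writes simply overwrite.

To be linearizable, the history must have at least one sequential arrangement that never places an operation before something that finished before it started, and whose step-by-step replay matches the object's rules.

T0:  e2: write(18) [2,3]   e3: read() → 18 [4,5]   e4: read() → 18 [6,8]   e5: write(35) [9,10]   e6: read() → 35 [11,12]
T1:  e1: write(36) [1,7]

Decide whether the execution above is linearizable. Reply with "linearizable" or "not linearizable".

witness order: e1, e2, e3, e4, e5, e6
step 1: e1 write(36) — value 36
step 2: e2 write(18) — value 18
step 3: e3 read() → 18 — value 18
step 4: e4 read() → 18 — value 18
step 5: e5 write(35) — value 35
step 6: e6 read() → 35 — value 35

linearizable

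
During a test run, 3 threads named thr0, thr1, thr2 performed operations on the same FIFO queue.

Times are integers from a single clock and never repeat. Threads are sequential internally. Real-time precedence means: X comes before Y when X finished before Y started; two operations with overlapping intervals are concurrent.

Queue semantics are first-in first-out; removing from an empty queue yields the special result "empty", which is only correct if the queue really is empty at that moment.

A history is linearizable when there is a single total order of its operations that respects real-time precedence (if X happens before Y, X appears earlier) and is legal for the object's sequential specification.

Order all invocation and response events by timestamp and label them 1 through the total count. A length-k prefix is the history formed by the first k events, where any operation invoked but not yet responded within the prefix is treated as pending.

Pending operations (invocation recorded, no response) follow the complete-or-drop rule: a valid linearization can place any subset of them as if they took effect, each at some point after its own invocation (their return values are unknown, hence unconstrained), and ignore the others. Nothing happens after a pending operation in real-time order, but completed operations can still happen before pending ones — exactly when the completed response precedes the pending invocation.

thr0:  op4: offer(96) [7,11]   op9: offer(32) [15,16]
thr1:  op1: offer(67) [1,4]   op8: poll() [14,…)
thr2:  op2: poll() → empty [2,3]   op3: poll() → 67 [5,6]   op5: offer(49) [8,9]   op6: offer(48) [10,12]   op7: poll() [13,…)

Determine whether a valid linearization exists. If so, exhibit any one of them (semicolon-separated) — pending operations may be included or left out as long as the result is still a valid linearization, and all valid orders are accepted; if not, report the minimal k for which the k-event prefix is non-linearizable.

linearizable — witness: op2; op1; op3; op4; op5; op6; op7; op8; op9

1. op2 poll() → empty, leaving queue <>
2. op1 offer(67), leaving queue <67>
3. op3 poll() → 67, leaving queue <>
4. op4 offer(96), leaving queue <96>
5. op5 offer(49), leaving queue <96,49>
6. op6 offer(48), leaving queue <96,49,48>
7. op7 poll() (pending, included), leaving queue <49,48>
8. op8 poll() (pending, included), leaving queue <48>
9. op9 offer(32), leaving queue <48,32>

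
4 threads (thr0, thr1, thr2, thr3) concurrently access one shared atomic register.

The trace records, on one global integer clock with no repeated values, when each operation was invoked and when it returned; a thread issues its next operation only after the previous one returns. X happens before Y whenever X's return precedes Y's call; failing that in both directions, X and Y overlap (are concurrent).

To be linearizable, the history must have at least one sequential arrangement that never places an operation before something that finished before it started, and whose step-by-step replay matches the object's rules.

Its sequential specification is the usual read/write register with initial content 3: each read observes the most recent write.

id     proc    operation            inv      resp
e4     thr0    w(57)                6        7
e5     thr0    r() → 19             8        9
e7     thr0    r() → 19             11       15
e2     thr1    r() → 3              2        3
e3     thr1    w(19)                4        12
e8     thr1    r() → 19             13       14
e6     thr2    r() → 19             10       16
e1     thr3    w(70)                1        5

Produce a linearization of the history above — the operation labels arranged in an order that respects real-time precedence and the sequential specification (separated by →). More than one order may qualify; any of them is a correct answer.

step 1: e2 r() → 3 — value 3
step 2: e1 w(70) — value 70
step 3: e4 w(57) — value 57
step 4: e3 w(19) — value 19
step 5: e5 r() → 19 — value 19
step 6: e6 r() → 19 — value 19
step 7: e7 r() → 19 — value 19
step 8: e8 r() → 19 — value 19

e2 → e1 → e4 → e3 → e5 → e6 → e7 → e8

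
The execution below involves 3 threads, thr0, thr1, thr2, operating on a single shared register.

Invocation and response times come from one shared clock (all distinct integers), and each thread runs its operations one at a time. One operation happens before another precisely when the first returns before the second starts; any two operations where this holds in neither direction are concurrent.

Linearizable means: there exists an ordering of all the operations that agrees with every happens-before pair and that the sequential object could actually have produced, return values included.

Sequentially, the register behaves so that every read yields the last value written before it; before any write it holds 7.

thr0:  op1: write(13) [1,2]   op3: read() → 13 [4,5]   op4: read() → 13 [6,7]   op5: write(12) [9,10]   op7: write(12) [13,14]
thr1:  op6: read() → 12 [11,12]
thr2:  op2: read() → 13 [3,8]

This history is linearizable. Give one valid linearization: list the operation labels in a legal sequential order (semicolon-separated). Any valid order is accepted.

op1; op2; op3; op4; op5; op6; op7

after step 1 (op1 write(13)): value 13
after step 2 (op2 read() → 13): value 13
after step 3 (op3 read() → 13): value 13
after step 4 (op4 read() → 13): value 13
after step 5 (op5 write(12)): value 12
after step 6 (op6 read() → 12): value 12
after step 7 (op7 write(12)): value 12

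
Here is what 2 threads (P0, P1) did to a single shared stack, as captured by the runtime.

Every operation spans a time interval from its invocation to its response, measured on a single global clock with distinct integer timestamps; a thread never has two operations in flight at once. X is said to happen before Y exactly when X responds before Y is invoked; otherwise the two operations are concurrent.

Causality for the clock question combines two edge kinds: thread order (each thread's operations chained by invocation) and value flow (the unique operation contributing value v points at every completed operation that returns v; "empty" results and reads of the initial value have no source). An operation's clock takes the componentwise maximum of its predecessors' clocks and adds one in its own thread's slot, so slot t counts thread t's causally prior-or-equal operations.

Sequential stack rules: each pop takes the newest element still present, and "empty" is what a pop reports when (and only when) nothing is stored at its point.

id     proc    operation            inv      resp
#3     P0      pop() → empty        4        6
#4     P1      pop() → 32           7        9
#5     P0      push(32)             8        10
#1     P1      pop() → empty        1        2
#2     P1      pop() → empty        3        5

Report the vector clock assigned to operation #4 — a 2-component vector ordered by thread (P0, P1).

(2, 3)

invoked at 1, #1 has no predecessors; its own P1 bump gives (0, 1)
invoked at 4, #3 has no predecessors; its own P0 bump gives (1, 0)
from VC(#1)=(0, 1), #2 (invoked 3) maxes components and bumps P1 → (0, 2)
from VC(#3)=(1, 0), #5 (invoked 8) maxes components and bumps P0 → (2, 0)
from VC(#2)=(0, 2), VC(#5)=(2, 0), #4 (invoked 7) maxes components and bumps P1 → (2, 3)
target: VC(#4) = (2, 3)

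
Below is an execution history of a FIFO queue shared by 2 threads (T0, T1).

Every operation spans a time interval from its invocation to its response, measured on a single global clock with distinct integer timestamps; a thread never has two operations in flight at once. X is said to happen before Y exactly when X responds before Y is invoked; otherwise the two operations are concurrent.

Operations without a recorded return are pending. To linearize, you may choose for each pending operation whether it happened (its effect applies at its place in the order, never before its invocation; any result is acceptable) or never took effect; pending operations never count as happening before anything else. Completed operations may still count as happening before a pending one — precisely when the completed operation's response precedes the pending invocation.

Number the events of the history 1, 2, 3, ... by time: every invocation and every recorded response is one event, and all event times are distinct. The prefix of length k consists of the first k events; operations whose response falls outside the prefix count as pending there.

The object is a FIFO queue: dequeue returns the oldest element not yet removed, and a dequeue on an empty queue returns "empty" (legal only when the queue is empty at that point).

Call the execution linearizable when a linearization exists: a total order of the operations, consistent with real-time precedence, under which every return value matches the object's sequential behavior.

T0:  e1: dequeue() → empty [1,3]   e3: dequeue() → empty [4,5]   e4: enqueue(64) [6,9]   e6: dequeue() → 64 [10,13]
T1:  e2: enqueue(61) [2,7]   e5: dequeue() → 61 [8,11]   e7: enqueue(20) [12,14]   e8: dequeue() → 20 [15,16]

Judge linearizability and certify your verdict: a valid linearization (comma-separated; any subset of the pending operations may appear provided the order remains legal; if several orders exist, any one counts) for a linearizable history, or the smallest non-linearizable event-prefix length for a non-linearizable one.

after step 1 (e1 dequeue() → empty): queue <>
after step 2 (e3 dequeue() → empty): queue <>
after step 3 (e2 enqueue(61)): queue <61>
after step 4 (e4 enqueue(64)): queue <61,64>
after step 5 (e5 dequeue() → 61): queue <64>
after step 6 (e6 dequeue() → 64): queue <>
after step 7 (e7 enqueue(20)): queue <20>
after step 8 (e8 dequeue() → 20): queue <>

linearizable — witness: e1, e3, e2, e4, e5, e6, e7, e8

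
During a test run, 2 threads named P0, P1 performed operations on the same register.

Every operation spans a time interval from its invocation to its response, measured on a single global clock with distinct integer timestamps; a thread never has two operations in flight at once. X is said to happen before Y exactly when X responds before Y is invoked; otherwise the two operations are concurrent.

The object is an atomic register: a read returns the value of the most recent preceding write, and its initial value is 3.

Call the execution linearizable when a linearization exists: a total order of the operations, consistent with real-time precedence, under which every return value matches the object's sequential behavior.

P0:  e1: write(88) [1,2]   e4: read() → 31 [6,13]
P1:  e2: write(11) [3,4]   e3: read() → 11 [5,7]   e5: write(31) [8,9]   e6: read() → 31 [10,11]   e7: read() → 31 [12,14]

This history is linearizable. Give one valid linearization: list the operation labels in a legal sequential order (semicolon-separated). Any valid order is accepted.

e1; e2; e3; e5; e4; e6; e7

step 1: e1 write(88) — value 88
step 2: e2 write(11) — value 11
step 3: e3 read() → 11 — value 11
step 4: e5 write(31) — value 31
step 5: e4 read() → 31 — value 31
step 6: e6 read() → 31 — value 31
step 7: e7 read() → 31 — value 31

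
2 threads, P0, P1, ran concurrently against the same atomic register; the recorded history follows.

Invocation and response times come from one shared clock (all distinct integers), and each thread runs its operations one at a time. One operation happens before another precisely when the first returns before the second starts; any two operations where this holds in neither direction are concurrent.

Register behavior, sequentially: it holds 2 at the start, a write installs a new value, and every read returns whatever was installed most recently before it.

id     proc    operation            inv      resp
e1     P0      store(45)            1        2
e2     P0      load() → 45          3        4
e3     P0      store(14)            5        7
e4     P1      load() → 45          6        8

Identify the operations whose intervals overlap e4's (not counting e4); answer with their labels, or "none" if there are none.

e3

e4 spans [6,8]: anything still running between times 6 and 8 counts as concurrent
e1 [1,2]: before
e2 [3,4]: before
e3 [5,7]: concurrent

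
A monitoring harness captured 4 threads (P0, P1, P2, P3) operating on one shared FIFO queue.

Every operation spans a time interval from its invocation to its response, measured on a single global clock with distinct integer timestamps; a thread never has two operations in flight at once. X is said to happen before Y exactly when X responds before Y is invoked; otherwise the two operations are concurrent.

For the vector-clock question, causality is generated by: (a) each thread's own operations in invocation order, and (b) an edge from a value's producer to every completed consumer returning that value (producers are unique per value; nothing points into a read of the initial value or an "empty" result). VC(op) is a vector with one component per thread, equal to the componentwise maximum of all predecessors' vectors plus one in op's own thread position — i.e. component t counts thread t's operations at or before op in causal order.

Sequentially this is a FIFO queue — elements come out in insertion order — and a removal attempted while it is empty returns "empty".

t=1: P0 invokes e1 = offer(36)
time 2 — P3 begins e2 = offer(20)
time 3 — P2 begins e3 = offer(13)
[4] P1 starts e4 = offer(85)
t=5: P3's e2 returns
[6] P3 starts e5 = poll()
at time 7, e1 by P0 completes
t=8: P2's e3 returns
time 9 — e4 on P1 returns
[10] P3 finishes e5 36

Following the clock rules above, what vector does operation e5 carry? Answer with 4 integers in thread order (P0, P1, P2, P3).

VC(e2, invoked at 2): no causal predecessors; +1 on P3 → (0, 0, 0, 1)
VC(e3, invoked at 3): no causal predecessors; +1 on P2 → (0, 0, 1, 0)
VC(e4, invoked at 4): no causal predecessors; +1 on P1 → (0, 1, 0, 0)
VC(e1, invoked at 1): no causal predecessors; +1 on P0 → (1, 0, 0, 0)
invoked at 6, e5 merges VC(e1)=(1, 0, 0, 0), VC(e2)=(0, 0, 0, 1) and bumps P3's slot → (1, 0, 0, 2)
target: VC(e5) = (1, 0, 0, 2)

(1, 0, 0, 2)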